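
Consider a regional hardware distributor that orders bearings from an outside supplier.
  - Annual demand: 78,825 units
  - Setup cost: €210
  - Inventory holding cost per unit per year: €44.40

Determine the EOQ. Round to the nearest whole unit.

864 units

2DS/H = 2·78,825·210/44.4 = 745,641.89
EOQ = √745,641.89 ≈ 863.51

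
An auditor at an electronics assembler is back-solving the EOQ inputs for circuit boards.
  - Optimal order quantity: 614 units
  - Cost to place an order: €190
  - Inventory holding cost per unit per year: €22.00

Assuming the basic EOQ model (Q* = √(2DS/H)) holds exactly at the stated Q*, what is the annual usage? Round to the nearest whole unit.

21,826 units per year

Since Q* = (2DS/H)^½, squaring gives Q*²·H = 2DS.
D = Q²H / (2S) = 614² × 22 / (2 × 190) = 21,826.08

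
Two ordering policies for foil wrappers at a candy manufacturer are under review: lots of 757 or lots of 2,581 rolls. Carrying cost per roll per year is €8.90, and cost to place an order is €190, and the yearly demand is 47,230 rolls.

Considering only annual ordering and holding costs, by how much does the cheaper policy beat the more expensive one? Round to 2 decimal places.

€260.66

Annual cost at Q: ordering D·S/Q plus holding Q·H/2.
TC(757) = (47,230/757)×190 + (757/2)×8.9 = €15,222.94
TC(2,581) = (47,230/2,581)×190 + (2,581/2)×8.9 = €14,962.28
Cheaper: Q = 2,581.  Difference = €260.66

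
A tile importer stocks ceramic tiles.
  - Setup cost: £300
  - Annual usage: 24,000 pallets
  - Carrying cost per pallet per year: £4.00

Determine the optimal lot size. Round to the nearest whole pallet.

1,897 pallets

Q* = √(2·D·S / H) = √(2·24,000·300 / 4) = √3,600,000.0 ≈ 1,897.37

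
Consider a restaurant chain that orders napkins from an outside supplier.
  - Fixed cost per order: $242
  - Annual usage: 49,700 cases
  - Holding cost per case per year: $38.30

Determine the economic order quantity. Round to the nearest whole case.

Optimal lot size Q* = (2 × 49,700 × $242 / $38.3)^½ ≈ 792.50

793 cases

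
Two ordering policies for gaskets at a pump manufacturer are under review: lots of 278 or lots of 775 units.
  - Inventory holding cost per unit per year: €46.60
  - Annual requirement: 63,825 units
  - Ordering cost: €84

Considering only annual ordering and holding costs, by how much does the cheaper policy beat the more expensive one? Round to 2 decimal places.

€787.35

Annual cost at Q: ordering D·S/Q plus holding Q·H/2.
TC(278) = (63,825/278)×84 + (278/2)×46.6 = €25,762.65
TC(775) = (63,825/775)×84 + (775/2)×46.6 = €24,975.31
Lots of 775 are cheaper by €787.35.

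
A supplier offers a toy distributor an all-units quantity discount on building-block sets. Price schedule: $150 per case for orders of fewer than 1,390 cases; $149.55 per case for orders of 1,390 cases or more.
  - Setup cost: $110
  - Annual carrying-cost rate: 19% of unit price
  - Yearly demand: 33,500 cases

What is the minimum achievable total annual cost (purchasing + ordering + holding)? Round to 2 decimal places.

$5,032,324.16

H₁ = 19%×$150 = $28.5000;  H₂ = 19%×$149.55 = $28.4145
EOQ₁ = √(2×33,500×110/28.5000) = 508.52  (< 1,390, feasible at tier 1)
EOQ₂ = √(2×33,500×110/28.4145) = 509.29  (< 1,390 → use Q = 1,390 at tier-2 price)
TC(tier 1 (EOQ₁), Q≈508.5) = $5,039,492.93
TC(tier 2, Q≈1,390.0) = $5,032,324.16
Minimum at tier 2: $5,032,324.16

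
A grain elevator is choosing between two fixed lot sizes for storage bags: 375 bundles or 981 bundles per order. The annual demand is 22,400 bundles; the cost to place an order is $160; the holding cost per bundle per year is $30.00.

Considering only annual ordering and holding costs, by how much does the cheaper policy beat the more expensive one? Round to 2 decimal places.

For each Q, cost = (D/Q)·S + (Q/2)·H.
TC(375) = (22,400/375)×160 + (375/2)×30 = $15,182.33
TC(981) = (22,400/981)×160 + (981/2)×30 = $18,368.41
Lots of 375 are cheaper by $3,186.08.

$3,186.08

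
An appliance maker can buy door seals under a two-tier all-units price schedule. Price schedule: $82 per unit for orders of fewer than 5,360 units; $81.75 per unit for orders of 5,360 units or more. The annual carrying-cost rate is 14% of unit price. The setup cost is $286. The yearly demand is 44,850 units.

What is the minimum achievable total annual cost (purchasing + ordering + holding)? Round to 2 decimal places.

$3,694,861.30

H₁ = 14%×$82 = $11.4800;  H₂ = 14%×$81.75 = $11.4450
EOQ₁ = √(2×44,850×286/11.4800) = 1,494.89  (< 5,360, feasible at tier 1)
EOQ₂ = √(2×44,850×286/11.4450) = 1,497.17  (< 5,360 → use Q = 5,360 at tier-2 price)
TC(tier 1 (EOQ₁), Q≈1,494.9) = $3,694,861.30
TC(tier 2, Q≈5,360.0) = $3,699,553.22
Minimum at tier 1 (EOQ₁): $3,694,861.30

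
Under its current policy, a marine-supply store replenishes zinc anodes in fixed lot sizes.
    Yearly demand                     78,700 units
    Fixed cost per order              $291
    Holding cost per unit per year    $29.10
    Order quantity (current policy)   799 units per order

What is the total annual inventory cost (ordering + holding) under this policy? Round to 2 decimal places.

Orders/yr = 78,700/799 = 98.498; ordering cost = 98.498 × $291 = $28,662.95
Average inventory = 799/2 = 399.5; holding cost = 399.5 × $29.1 = $11,625.45
Total = $28,662.95 + $11,625.45 = $40,288.40

$40,288.40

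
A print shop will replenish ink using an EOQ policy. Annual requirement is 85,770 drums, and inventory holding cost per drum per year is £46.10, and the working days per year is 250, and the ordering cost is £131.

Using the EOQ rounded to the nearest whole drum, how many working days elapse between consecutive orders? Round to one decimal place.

2.0 days

Optimal lot size Q* = (2 × 85,770 × £131 / £46.1)^½ ≈ 698.18 → Q = 698 drums
T = Q/D × 250 days = 698/85,770 × 250 = 2.035 days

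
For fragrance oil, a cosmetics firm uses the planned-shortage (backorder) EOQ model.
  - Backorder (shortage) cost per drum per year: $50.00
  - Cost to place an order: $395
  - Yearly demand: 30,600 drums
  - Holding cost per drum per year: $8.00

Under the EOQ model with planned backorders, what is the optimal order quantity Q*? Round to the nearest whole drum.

1,872 drums

Q* = √(2DS/H) · √((H + b)/b)
   = √(2 × 30,600 × 395 / 8) · √((8 + 50) / 50)
   = 1,738.318 × 1.0770 ≈ 1,872.23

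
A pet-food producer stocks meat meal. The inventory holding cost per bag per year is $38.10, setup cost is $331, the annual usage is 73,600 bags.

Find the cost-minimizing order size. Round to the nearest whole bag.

Optimal lot size Q* = (2 × 73,600 × $331 / $38.1)^½ ≈ 1,130.85

1,131 bags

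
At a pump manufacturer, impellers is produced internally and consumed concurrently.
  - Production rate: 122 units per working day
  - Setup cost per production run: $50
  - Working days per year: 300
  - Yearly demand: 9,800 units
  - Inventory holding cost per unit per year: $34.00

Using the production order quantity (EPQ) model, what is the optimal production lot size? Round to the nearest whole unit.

198 units

d = 9,800/300 = 32.6667 units/day;  effective holding cost H(1 − d/p) = 34·(1 − 32.6667/122) = 24.89617
Q* = √(2DS / H_eff) = √(2·9,800·50 / 24.89617) ≈ 198.40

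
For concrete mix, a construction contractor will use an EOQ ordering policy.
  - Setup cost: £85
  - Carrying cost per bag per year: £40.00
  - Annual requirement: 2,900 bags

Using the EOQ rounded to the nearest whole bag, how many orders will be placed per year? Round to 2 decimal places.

Q* = √(2·D·S / H) = √(2·2,900·85 / 40) = √12,325.0 ≈ 111.02 → Q = 111
Orders per year = D/Q = 2,900 / 111 = 26.126

26.13 orders per year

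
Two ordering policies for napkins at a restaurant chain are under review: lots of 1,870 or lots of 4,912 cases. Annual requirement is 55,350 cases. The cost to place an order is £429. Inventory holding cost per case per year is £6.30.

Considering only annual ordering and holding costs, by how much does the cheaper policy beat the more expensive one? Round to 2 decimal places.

£1,718.47

Annual cost at Q: ordering D·S/Q plus holding Q·H/2.
TC(1,870) = (55,350/1,870)×429 + (1,870/2)×6.3 = £18,588.44
TC(4,912) = (55,350/4,912)×429 + (4,912/2)×6.3 = £20,306.91
Lots of 1,870 are cheaper by £1,718.47.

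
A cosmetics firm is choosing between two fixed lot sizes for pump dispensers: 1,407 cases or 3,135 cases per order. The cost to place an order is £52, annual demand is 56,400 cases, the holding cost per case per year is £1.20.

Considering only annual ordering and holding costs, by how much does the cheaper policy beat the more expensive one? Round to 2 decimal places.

TC(Q) = (D/Q)S + (Q/2)H
TC(1,407) = (56,400/1,407)×52 + (1,407/2)×1.2 = £2,928.63
TC(3,135) = (56,400/3,135)×52 + (3,135/2)×1.2 = £2,816.50
Lots of 3,135 are cheaper by £112.13.

£112.13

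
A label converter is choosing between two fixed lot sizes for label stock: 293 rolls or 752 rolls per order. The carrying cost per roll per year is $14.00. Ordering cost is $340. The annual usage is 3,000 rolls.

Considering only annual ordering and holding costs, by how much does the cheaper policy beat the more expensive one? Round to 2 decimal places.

$1,088.15

Annual cost at Q: ordering D·S/Q plus holding Q·H/2.
TC(293) = (3,000/293)×340 + (293/2)×14 = $5,532.23
TC(752) = (3,000/752)×340 + (752/2)×14 = $6,620.38
|ΔTC| = |$5,532.23 − $6,620.38| = $1,088.15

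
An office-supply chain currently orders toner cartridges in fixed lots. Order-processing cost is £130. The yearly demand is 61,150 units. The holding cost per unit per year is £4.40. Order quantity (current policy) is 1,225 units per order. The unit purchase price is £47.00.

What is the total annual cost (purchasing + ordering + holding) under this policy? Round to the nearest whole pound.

£2,883,234

Orders/yr = 61,150/1,225 = 49.918; ordering cost = 49.918 × £130 = £6,489.39
Average inventory = 1,225/2 = 612.5; holding cost = 612.5 × £4.4 = £2,695.00
Purchase cost = D·C = 61,150 × 47 = £2,874,050.00
Total = £6,489.39 + £2,695.00 + £2,874,050.00 = £2,883,234.39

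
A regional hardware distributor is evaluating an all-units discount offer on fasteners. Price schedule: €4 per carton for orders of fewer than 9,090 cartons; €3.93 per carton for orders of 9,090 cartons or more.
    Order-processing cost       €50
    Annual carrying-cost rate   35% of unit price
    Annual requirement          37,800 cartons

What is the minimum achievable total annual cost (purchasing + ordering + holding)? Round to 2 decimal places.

H₁ = 35%×€4 = €1.4000;  H₂ = 35%×€3.93 = €1.3755
EOQ₁ = √(2×37,800×50/1.4000) = 1,643.17  (< 9,090, feasible at tier 1)
EOQ₂ = √(2×37,800×50/1.3755) = 1,657.74  (< 9,090 → use Q = 9,090 at tier-2 price)
TC(tier 1 (EOQ₁), Q≈1,643.2) = €153,500.43
TC(tier 2, Q≈9,090.0) = €155,013.57
Minimum at tier 1 (EOQ₁): €153,500.43

€153,500.43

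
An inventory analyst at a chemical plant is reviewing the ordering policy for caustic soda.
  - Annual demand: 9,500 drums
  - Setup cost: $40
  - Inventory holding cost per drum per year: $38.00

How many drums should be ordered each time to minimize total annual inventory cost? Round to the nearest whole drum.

141 drums

EOQ = √(2DS/H) = √(2 × 9,500 × 40 / 38)
    = √(20,000.00) ≈ 141.42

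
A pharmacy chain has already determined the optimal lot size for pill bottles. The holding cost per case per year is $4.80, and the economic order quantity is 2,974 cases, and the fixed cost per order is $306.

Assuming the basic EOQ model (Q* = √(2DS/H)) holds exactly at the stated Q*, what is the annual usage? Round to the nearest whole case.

EOQ relation: Q² = 2DS/H, so rearrange for the unknown.
D = Q²H / (2S) = 2,974² × 4.8 / (2 × 306) = 69,370.01

69,370 cases per year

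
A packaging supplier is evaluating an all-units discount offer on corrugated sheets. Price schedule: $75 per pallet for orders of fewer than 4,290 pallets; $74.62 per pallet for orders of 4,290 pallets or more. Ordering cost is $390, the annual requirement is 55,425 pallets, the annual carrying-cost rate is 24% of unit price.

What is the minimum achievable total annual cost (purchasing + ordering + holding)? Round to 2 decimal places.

$4,179,266.51

H₁ = 24%×$75 = $18.0000;  H₂ = 24%×$74.62 = $17.9088
EOQ₁ = √(2×55,425×390/18.0000) = 1,549.76  (< 4,290, feasible at tier 1)
EOQ₂ = √(2×55,425×390/17.9088) = 1,553.70  (< 4,290 → use Q = 4,290 at tier-2 price)
TC(tier 1 (EOQ₁), Q≈1,549.8) = $4,184,770.64
TC(tier 2, Q≈4,290.0) = $4,179,266.51
Minimum at tier 2: $4,179,266.51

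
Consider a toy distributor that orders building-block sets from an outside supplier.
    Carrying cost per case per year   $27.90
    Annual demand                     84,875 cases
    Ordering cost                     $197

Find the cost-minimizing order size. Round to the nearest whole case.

Q* = √(2·D·S / H) = √(2·84,875·197 / 27.9) = √1,198,593.2 ≈ 1,094.80

1,095 cases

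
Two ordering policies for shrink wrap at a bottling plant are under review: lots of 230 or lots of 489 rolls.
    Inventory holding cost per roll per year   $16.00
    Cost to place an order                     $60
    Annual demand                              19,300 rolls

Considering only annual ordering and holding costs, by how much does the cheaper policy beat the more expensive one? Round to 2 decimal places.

For each Q, cost = (D/Q)·S + (Q/2)·H.
TC(230) = (19,300/230)×60 + (230/2)×16 = $6,874.78
TC(489) = (19,300/489)×60 + (489/2)×16 = $6,280.10
Lots of 489 are cheaper by $594.68.

$594.68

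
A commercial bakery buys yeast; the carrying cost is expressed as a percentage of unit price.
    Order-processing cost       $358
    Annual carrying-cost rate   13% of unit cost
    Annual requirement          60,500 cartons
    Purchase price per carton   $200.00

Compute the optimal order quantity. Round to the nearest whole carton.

1,291 cartons

Carrying cost H = $200 × 13% = $26.0000/carton/yr
2DS/H = 2·60,500·358/26 = 1,666,076.92
EOQ = √1,666,076.92 ≈ 1,290.77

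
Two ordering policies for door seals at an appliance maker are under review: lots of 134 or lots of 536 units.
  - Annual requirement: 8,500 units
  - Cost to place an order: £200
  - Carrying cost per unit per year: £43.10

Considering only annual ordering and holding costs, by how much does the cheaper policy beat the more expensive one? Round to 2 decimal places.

TC(Q) = (D/Q)S + (Q/2)H
TC(134) = (8,500/134)×200 + (134/2)×43.1 = £15,574.27
TC(536) = (8,500/536)×200 + (536/2)×43.1 = £14,722.44
Cheaper: Q = 536.  Difference = £851.83

£851.83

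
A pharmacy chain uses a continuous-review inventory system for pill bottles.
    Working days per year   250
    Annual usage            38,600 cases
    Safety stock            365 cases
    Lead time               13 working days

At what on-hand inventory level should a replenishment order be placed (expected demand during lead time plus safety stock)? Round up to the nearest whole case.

2,373 cases

Daily demand d = 38,600 / 250 = 154.400 cases/day
Demand during lead time = 154.400 × 13 = 2,007.20
Reorder point = 2,007.20 + 365 = 2,372.20 → round up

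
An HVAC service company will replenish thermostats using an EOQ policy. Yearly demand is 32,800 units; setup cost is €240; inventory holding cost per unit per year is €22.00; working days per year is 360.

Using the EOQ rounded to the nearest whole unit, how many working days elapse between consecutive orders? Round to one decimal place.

9.3 days

2DS/H = 2·32,800·240/22 = 715,636.36
EOQ = √715,636.36 ≈ 845.95 → Q = 846 units
Cycle time = (working days × Q)/D = (360 × 846) / 32,800 = 9.285 days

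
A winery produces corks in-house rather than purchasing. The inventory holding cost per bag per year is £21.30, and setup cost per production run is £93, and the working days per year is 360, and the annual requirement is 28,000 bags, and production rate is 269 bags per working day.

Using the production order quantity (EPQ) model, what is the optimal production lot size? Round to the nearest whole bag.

d = 28,000/360 = 77.7778 bags/day;  effective holding cost H(1 − d/p) = 21.3·(1 − 77.7778/269) = 15.14139
Q* = √(2DS / H_eff) = √(2·28,000·93 / 15.14139) ≈ 586.48

586 bags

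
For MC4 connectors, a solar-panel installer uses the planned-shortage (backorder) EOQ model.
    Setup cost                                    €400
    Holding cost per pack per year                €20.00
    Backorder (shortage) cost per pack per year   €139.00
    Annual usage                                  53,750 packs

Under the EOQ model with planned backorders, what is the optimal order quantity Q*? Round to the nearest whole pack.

Basic EOQ = √(2·53,750·400/20) = 1,466.288
Backorder adjustment √((H+b)/b) = √((20+139)/139) = 1.0695
Q* = 1,466.288 × 1.0695 ≈ 1,568.23

1,568 packs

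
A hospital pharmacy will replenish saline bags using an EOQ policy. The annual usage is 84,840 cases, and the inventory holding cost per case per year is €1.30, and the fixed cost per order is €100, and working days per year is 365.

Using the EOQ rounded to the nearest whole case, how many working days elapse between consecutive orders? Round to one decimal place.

Optimal lot size Q* = (2 × 84,840 × €100 / €1.3)^½ ≈ 3,612.80 → Q = 3,613 cases
Cycle time = (working days × Q)/D = (365 × 3,613) / 84,840 = 15.544 days

15.5 days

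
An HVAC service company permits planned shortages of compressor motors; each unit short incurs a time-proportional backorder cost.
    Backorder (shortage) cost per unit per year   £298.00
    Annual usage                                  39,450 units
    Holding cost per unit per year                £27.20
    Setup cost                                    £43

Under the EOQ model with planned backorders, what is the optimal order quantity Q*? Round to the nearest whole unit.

369 units

Basic EOQ = √(2·39,450·43/27.2) = 353.174
Backorder adjustment √((H+b)/b) = √((27.2+298)/298) = 1.0446
Q* = 353.174 × 1.0446 ≈ 368.94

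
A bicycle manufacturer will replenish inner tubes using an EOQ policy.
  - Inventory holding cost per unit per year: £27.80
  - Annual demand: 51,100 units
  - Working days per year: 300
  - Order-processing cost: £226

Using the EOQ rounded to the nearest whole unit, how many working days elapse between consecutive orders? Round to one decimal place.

Q* = √(2·D·S / H) = √(2·51,100·226 / 27.8) = √830,834.5 ≈ 911.50 → Q = 912 units
T = Q/D × 300 days = 912/51,100 × 300 = 5.354 days

5.4 days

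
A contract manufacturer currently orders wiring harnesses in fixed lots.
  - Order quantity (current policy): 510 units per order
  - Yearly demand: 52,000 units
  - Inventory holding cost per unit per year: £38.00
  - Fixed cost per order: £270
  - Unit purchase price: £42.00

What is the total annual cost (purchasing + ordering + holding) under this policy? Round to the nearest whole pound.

£2,221,219

Annual ordering cost = (D/Q)·S = (52,000/510) × 270 = £27,529.41
Annual holding cost  = (Q/2)·H = (510/2) × 38 = £9,690.00
Purchase cost = D·C = 52,000 × 42 = £2,184,000.00
Total = £27,529.41 + £9,690.00 + £2,184,000.00 = £2,221,219.41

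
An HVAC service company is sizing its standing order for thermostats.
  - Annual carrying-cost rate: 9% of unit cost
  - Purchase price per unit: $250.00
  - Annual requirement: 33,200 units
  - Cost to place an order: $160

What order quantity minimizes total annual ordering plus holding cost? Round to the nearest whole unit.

687 units

Holding cost per unit per year: H = 9% × $250 = $22.5000
Optimal lot size Q* = (2 × 33,200 × $160 / $22.5)^½ ≈ 687.15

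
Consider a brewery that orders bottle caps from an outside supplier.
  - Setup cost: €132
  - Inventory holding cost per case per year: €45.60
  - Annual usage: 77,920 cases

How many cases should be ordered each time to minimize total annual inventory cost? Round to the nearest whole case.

Q* = √(2·D·S / H) = √(2·77,920·132 / 45.6) = √451,115.8 ≈ 671.65

672 cases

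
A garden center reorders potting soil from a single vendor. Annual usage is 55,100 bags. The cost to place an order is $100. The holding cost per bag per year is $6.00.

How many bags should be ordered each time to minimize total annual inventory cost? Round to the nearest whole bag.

1,355 bags

Q* = √(2·D·S / H) = √(2·55,100·100 / 6) = √1,836,666.7 ≈ 1,355.24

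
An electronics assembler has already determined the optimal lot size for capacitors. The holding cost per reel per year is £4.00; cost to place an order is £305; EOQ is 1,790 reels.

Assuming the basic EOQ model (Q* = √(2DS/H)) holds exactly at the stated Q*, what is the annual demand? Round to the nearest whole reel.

Since Q* = (2DS/H)^½, squaring gives Q*²·H = 2DS.
D = Q²H / (2S) = 1,790² × 4 / (2 × 305) = 21,010.49

21,010 reels per year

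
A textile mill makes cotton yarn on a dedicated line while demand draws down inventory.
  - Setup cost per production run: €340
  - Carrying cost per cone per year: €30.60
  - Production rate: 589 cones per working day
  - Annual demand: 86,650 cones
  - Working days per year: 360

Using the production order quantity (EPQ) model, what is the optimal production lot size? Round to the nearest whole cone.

d = 86,650/360 = 240.6944 cones/day;  effective holding cost H(1 − d/p) = 30.6·(1 − 240.6944/589) = 18.09533
Q* = √(2DS / H_eff) = √(2·86,650·340 / 18.09533) ≈ 1,804.49

1,804 cones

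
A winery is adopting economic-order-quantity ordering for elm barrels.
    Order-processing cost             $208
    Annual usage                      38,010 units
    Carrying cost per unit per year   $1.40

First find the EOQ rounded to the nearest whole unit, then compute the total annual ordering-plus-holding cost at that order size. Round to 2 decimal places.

Q* = √(2·D·S / H) = √(2·38,010·208 / 1.4) = √11,294,400.0 ≈ 3,360.71 → Q = 3,361 units
Ordering: D/Q × S = 38,010/3,361 × $208 = $2,352.30
Holding:  Q/2 × H = 3,361/2 × $1.4 = $2,352.70
Total = $2,352.30 + $2,352.70 = $4,705.00

$4,705.00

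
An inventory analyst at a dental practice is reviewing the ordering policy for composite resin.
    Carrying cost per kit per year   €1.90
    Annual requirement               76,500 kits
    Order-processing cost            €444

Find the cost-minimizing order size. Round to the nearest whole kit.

EOQ = √(2DS/H) = √(2 × 76,500 × 444 / 1.9)
    = √(35,753,684.21) ≈ 5,979.44

5,979 kits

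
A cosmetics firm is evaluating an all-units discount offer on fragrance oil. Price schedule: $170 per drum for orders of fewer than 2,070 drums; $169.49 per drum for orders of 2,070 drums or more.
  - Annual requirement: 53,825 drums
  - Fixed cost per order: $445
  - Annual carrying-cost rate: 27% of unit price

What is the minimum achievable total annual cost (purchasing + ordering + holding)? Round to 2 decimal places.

$9,181,734.31

H₁ = 27%×$170 = $45.9000;  H₂ = 27%×$169.49 = $45.7623
EOQ₁ = √(2×53,825×445/45.9000) = 1,021.60  (< 2,070, feasible at tier 1)
EOQ₂ = √(2×53,825×445/45.7623) = 1,023.14  (< 2,070 → use Q = 2,070 at tier-2 price)
TC(tier 1 (EOQ₁), Q≈1,021.6) = $9,197,141.42
TC(tier 2, Q≈2,070.0) = $9,181,734.31
Minimum at tier 2: $9,181,734.31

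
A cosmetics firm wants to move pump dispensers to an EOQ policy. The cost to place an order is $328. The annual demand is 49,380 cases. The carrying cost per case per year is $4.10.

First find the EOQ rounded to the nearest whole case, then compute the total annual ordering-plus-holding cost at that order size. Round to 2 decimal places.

Q* = √(2·D·S / H) = √(2·49,380·328 / 4.1) = √7,900,800.0 ≈ 2,810.84 → Q = 2,811 cases
Annual ordering cost = (D/Q)·S = (49,380/2,811) × 328 = $5,761.88
Annual holding cost  = (Q/2)·H = (2,811/2) × 4.1 = $5,762.55
Total = $5,761.88 + $5,762.55 = $11,524.43

$11,524.43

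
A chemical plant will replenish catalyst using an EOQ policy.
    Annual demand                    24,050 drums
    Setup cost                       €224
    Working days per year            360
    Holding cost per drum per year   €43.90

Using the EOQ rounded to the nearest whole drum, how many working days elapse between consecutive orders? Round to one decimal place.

EOQ = √(2DS/H) = √(2 × 24,050 × 224 / 43.9)
    = √(245,430.52) ≈ 495.41 → Q = 495 drums
Days between orders = 360 / (D/Q) = 360 / 48.586 ≈ 7.410

7.4 days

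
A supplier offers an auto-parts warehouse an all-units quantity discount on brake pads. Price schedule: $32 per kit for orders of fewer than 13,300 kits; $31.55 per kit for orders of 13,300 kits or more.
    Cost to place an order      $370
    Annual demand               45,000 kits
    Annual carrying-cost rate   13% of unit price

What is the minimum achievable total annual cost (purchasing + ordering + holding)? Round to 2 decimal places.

$1,448,276.85

H₁ = 13%×$32 = $4.1600;  H₂ = 13%×$31.55 = $4.1015
EOQ₁ = √(2×45,000×370/4.1600) = 2,829.28  (< 13,300, feasible at tier 1)
EOQ₂ = √(2×45,000×370/4.1015) = 2,849.38  (< 13,300 → use Q = 13,300 at tier-2 price)
TC(tier 1 (EOQ₁), Q≈2,829.3) = $1,451,769.79
TC(tier 2, Q≈13,300.0) = $1,448,276.85
Minimum at tier 2: $1,448,276.85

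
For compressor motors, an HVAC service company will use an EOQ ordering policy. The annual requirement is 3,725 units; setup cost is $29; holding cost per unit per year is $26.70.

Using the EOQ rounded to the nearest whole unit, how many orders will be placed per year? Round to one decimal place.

2DS/H = 2·3,725·29/26.7 = 8,091.76
EOQ = √8,091.76 ≈ 89.95 → Q = 90
N = D/Q = 3,725/90 ≈ 41.389 orders/yr

41.4 orders per year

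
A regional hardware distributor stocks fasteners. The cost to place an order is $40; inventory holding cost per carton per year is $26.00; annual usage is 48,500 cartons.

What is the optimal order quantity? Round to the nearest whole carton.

386 cartons

Optimal lot size Q* = (2 × 48,500 × $40 / $26)^½ ≈ 386.30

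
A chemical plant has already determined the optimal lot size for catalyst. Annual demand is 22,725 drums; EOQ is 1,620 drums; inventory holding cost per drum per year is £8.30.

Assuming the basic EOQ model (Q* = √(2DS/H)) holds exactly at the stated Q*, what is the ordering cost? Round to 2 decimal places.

Since Q* = (2DS/H)^½, squaring gives Q*²·H = 2DS.
S = Q²H / (2D) = 1,620² × 8.3 / (2 × 22,725) = 479.2634

£479.26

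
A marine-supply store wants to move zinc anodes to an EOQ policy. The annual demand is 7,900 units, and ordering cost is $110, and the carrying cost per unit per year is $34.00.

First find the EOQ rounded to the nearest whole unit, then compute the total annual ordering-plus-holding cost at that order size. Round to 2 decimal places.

$7,687.13

Optimal lot size Q* = (2 × 7,900 × $110 / $34)^½ ≈ 226.09 → Q = 226 units
Ordering: D/Q × S = 7,900/226 × $110 = $3,845.13
Holding:  Q/2 × H = 226/2 × $34 = $3,842.00
Total = $3,845.13 + $3,842.00 = $7,687.13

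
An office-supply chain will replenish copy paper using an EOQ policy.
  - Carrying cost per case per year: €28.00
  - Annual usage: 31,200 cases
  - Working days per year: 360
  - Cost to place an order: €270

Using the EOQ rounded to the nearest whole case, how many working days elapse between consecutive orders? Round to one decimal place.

2DS/H = 2·31,200·270/28 = 601,714.29
EOQ = √601,714.29 ≈ 775.70 → Q = 776 cases
T = Q/D × 360 days = 776/31,200 × 360 = 8.954 days

9.0 days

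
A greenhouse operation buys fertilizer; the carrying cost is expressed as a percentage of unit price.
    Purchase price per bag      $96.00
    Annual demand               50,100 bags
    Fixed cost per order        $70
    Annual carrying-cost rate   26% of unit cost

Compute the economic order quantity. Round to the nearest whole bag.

H = i·C = 0.26 × $96 = $24.9600 per bag-year
2DS/H = 2·50,100·70/24.96 = 281,009.62
EOQ = √281,009.62 ≈ 530.10

530 bags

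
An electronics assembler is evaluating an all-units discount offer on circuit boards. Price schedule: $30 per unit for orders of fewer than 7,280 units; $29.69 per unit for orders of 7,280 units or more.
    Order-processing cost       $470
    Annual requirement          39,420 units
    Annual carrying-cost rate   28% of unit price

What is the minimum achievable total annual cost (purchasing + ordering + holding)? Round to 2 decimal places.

H₁ = 28%×$30 = $8.4000;  H₂ = 28%×$29.69 = $8.3132
EOQ₁ = √(2×39,420×470/8.4000) = 2,100.31  (< 7,280, feasible at tier 1)
EOQ₂ = √(2×39,420×470/8.3132) = 2,111.24  (< 7,280 → use Q = 7,280 at tier-2 price)
TC(tier 1 (EOQ₁), Q≈2,100.3) = $1,200,242.57
TC(tier 2, Q≈7,280.0) = $1,203,184.82
Minimum at tier 1 (EOQ₁): $1,200,242.57

$1,200,242.57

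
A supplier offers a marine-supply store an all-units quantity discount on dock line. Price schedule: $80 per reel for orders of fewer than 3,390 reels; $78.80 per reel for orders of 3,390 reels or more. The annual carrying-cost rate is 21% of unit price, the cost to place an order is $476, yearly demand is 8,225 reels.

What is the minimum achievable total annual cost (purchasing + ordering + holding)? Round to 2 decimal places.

H₁ = 21%×$80 = $16.8000;  H₂ = 21%×$78.80 = $16.5480
EOQ₁ = √(2×8,225×476/16.8000) = 682.70  (< 3,390, feasible at tier 1)
EOQ₂ = √(2×8,225×476/16.5480) = 687.88  (< 3,390 → use Q = 3,390 at tier-2 price)
TC(tier 1 (EOQ₁), Q≈682.7) = $669,469.41
TC(tier 2, Q≈3,390.0) = $677,333.76
Minimum at tier 1 (EOQ₁): $669,469.41

$669,469.41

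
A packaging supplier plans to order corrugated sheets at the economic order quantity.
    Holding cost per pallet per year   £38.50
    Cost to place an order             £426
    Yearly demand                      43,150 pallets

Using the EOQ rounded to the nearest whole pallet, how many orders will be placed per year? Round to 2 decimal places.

EOQ = √(2DS/H) = √(2 × 43,150 × 426 / 38.5)
    = √(954,903.90) ≈ 977.19 → Q = 977
Orders per year = D/Q = 43,150 / 977 = 44.166

44.17 orders per year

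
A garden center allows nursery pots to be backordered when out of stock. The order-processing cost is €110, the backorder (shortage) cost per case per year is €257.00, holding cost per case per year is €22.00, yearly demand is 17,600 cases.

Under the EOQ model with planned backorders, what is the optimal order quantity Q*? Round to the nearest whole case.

437 cases

Basic EOQ = √(2·17,600·110/22) = 419.524
Backorder adjustment √((H+b)/b) = √((22+257)/257) = 1.0419
Q* = 419.524 × 1.0419 ≈ 437.11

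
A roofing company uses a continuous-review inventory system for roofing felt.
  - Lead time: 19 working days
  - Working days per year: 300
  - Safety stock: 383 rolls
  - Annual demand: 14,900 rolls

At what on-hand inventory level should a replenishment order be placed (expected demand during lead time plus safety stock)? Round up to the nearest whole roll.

Daily demand d = 14,900 / 300 = 49.667 rolls/day
Demand during lead time = 49.667 × 19 = 943.67
Reorder point = 943.67 + 383 = 1,326.67 → round up

1,327 rolls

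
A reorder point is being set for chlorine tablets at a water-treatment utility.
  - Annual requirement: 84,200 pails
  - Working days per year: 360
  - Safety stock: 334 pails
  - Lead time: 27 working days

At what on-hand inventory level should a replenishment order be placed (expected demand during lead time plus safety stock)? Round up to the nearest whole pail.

6,649 pails

Daily demand d = 84,200 / 360 = 233.889 pails/day
Demand during lead time = 233.889 × 27 = 6,315.00
Reorder point = 6,315.00 + 334 = 6,649.00 → round up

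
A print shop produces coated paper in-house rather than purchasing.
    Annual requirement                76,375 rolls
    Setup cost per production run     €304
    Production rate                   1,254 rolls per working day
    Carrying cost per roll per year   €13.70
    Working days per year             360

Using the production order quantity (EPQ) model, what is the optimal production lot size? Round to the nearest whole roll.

2,020 rolls

Daily demand d = 76,375/360 = 212.153; p = 1254; 1 − d/p = 0.83082
EPQ = √(2DS / (H(1 − d/p)))
    = √(2 × 76,375 × 304 / (13.7 × 0.83082)) ≈ 2,019.83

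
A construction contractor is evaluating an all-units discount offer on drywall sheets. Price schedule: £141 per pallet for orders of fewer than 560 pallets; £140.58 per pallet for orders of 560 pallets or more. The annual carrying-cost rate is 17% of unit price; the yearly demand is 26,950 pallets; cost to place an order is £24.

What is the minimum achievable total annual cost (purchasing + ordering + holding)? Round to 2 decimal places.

H₁ = 17%×£141 = £23.9700;  H₂ = 17%×£140.58 = £23.8986
EOQ₁ = √(2×26,950×24/23.9700) = 232.31  (< 560, feasible at tier 1)
EOQ₂ = √(2×26,950×24/23.8986) = 232.66  (< 560 → use Q = 560 at tier-2 price)
TC(tier 1 (EOQ₁), Q≈232.3) = £3,805,518.45
TC(tier 2, Q≈560.0) = £3,796,477.61
Minimum at tier 2: £3,796,477.61

£3,796,477.61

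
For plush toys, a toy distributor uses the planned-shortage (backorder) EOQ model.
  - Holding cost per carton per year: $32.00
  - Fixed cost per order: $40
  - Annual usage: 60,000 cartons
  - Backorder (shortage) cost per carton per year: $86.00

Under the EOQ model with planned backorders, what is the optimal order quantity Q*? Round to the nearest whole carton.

454 cartons

Q* = √(2DS/H) · √((H + b)/b)
   = √(2 × 60,000 × 40 / 32) · √((32 + 86) / 86)
   = 387.298 × 1.1714 ≈ 453.67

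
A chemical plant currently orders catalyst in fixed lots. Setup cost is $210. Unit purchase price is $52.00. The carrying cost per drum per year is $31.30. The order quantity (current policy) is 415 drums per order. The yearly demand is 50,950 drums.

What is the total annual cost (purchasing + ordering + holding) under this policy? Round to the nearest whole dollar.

Ordering: D/Q × S = 50,950/415 × $210 = $25,781.93
Holding:  Q/2 × H = 415/2 × $31.3 = $6,494.75
Purchase cost = D·C = 50,950 × 52 = $2,649,400.00
Total = $25,781.93 + $6,494.75 + $2,649,400.00 = $2,681,676.68

$2,681,677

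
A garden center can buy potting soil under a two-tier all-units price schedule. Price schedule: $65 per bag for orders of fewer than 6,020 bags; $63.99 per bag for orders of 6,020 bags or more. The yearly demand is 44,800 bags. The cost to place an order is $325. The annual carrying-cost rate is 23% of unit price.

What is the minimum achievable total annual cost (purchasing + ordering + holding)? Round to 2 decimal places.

$2,913,470.88

H₁ = 23%×$65 = $14.9500;  H₂ = 23%×$63.99 = $14.7177
EOQ₁ = √(2×44,800×325/14.9500) = 1,395.65  (< 6,020, feasible at tier 1)
EOQ₂ = √(2×44,800×325/14.7177) = 1,406.62  (< 6,020 → use Q = 6,020 at tier-2 price)
TC(tier 1 (EOQ₁), Q≈1,395.6) = $2,932,864.90
TC(tier 2, Q≈6,020.0) = $2,913,470.88
Minimum at tier 2: $2,913,470.88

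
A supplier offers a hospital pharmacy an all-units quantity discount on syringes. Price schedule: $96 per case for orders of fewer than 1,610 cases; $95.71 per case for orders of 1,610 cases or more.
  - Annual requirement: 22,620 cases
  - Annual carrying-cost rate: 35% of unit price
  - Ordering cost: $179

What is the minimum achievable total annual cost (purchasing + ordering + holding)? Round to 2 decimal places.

H₁ = 35%×$96 = $33.6000;  H₂ = 35%×$95.71 = $33.4985
EOQ₁ = √(2×22,620×179/33.6000) = 490.93  (< 1,610, feasible at tier 1)
EOQ₂ = √(2×22,620×179/33.4985) = 491.67  (< 1,610 → use Q = 1,610 at tier-2 price)
TC(tier 1 (EOQ₁), Q≈490.9) = $2,188,015.19
TC(tier 2, Q≈1,610.0) = $2,194,441.39
Minimum at tier 1 (EOQ₁): $2,188,015.19

$2,188,015.19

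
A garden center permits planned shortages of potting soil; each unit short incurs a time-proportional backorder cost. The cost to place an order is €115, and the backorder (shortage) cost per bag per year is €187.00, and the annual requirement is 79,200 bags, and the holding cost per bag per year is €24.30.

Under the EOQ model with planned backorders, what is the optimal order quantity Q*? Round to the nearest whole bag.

920 bags

Basic EOQ = √(2·79,200·115/24.3) = 865.812
Backorder adjustment √((H+b)/b) = √((24.3+187)/187) = 1.0630
Q* = 865.812 × 1.0630 ≈ 920.35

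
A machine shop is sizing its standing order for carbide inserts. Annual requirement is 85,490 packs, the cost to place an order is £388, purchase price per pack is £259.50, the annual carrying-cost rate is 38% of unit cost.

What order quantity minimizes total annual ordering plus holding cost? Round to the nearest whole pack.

820 packs

Holding cost per pack per year: H = 38% × £259.5 = £98.6100
2DS/H = 2·85,490·388/98.61 = 672,753.68
EOQ = √672,753.68 ≈ 820.22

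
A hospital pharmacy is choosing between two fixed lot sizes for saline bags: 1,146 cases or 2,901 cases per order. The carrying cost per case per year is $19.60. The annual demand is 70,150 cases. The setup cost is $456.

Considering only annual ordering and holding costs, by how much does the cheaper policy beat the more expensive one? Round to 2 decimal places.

$312.59

Annual cost at Q: ordering D·S/Q plus holding Q·H/2.
TC(1,146) = (70,150/1,146)×456 + (1,146/2)×19.6 = $39,143.89
TC(2,901) = (70,150/2,901)×456 + (2,901/2)×19.6 = $39,456.48
|ΔTC| = |$39,143.89 − $39,456.48| = $312.59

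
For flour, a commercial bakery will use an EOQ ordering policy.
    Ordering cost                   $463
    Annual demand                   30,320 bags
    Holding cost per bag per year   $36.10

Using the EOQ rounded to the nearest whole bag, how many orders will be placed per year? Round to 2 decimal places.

34.38 orders per year

Q* = √(2·D·S / H) = √(2·30,320·463 / 36.1) = √777,737.4 ≈ 881.89 → Q = 882
N = D/Q = 30,320/882 ≈ 34.376 orders/yr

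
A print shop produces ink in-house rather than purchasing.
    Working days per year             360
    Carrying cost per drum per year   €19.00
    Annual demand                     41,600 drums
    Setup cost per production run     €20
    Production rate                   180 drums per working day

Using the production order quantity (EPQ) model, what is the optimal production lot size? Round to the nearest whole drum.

d = 41,600/360 = 115.5556 drums/day;  effective holding cost H(1 − d/p) = 19·(1 − 115.5556/180) = 6.80247
Q* = √(2DS / H_eff) = √(2·41,600·20 / 6.80247) ≈ 494.59

495 drums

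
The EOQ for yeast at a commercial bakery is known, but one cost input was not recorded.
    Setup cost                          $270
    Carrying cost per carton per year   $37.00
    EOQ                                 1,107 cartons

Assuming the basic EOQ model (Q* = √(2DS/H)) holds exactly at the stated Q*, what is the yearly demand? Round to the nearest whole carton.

83,966 cartons per year

EOQ relation: Q² = 2DS/H, so rearrange for the unknown.
D = Q²H / (2S) = 1,107² × 37 / (2 × 270) = 83,965.95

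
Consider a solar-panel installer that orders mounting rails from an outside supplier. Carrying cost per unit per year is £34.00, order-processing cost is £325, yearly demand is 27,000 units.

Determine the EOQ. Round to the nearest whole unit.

Optimal lot size Q* = (2 × 27,000 × £325 / £34)^½ ≈ 718.45

718 units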